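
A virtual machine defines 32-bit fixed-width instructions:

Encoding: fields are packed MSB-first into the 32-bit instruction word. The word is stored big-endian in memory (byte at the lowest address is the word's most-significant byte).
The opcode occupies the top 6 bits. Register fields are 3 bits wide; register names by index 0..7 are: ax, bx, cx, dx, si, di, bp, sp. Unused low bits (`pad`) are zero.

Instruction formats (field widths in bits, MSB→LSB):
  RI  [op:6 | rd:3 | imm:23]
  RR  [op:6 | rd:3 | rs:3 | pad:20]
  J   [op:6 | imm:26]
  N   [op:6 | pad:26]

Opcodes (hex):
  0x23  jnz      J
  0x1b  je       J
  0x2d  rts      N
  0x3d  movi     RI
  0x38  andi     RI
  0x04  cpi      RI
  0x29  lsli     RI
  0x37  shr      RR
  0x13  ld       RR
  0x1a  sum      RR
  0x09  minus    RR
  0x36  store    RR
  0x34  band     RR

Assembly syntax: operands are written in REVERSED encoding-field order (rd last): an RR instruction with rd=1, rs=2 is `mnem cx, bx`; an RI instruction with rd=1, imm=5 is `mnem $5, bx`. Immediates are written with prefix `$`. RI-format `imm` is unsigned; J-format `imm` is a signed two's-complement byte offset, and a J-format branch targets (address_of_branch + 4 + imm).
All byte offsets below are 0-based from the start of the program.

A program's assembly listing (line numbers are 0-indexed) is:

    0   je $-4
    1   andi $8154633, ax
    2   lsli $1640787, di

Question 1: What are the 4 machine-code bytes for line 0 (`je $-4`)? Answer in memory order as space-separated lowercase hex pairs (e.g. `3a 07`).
6f ff ff fc

L0: je op=0x1b:6|imm=-4:26 ⇒ 0x6ffffffc ⇒ big 6f ff ff fc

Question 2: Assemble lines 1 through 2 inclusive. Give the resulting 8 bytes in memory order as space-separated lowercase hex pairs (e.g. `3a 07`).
e0 7c 6e 09 a6 99 09 53

L1: andi op=0x38:6|rd=0:3|imm=8154633:23 ⇒ 0xe07c6e09 ⇒ big e0 7c 6e 09
L2: lsli op=0x29:6|rd=5:3|imm=1640787:23 ⇒ 0xa6990953 ⇒ big a6 99 09 53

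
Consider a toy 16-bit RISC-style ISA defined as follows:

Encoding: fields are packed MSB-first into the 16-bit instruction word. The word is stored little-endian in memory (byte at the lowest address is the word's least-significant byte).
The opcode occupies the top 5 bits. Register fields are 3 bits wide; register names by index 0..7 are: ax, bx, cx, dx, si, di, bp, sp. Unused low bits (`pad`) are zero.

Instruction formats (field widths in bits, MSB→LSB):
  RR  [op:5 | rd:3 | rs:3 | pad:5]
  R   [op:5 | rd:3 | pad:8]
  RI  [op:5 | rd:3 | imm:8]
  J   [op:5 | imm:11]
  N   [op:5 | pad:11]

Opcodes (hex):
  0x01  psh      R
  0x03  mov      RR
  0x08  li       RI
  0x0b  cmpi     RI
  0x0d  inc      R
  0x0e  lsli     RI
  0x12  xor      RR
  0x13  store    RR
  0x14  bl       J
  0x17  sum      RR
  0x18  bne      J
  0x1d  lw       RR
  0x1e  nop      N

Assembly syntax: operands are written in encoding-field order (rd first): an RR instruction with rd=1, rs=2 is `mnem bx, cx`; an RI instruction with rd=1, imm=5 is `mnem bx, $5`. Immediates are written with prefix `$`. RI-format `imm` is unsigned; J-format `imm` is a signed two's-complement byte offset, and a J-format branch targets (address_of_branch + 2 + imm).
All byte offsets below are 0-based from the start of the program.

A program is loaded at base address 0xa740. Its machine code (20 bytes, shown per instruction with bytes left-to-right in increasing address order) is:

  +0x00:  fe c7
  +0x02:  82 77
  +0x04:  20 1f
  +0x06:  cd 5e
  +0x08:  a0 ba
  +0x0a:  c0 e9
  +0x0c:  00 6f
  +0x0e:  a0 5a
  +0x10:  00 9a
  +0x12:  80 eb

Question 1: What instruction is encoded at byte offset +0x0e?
[0e] a0 5a → 0x5aa0
  opcode bits[15:11]=0xb: cmpi/RI
  rd@[10:8]=0x2 ⇒ cx
  imm@[7:0]=0xa0 ⇒ $160

cmpi cx, $160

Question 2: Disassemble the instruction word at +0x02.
lsli sp, $130

[02] 82 77 → 0x7782
  op=0x7782>>11=0xe ⇒ lsli (RI)
  rd@[10:8]=0x7 ⇒ sp
  imm@[7:0]=0x82 ⇒ $130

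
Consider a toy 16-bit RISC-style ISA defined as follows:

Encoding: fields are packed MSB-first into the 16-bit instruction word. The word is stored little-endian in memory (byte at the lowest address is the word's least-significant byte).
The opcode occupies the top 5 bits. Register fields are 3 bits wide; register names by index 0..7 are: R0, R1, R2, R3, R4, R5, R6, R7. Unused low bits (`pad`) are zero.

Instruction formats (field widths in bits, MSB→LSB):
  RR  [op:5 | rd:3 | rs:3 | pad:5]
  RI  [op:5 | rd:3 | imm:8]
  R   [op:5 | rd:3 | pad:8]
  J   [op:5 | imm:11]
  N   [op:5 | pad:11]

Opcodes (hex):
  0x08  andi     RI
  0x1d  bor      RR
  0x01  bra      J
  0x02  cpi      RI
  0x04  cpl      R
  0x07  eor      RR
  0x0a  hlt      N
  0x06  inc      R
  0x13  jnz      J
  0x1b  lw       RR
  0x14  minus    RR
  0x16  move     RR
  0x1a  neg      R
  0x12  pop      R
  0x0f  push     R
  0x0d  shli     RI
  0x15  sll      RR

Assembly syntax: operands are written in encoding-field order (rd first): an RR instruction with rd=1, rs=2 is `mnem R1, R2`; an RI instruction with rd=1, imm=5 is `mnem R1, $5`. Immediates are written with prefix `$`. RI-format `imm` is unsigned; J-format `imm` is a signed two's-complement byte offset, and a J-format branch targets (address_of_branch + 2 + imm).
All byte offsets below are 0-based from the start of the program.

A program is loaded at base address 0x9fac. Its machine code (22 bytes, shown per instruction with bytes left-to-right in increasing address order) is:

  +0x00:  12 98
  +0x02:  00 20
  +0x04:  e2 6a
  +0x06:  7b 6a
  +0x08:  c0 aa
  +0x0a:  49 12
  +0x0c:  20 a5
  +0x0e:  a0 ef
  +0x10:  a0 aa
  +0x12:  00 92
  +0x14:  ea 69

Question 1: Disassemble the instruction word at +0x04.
off 0x04: read e2 6a as little → 0x6ae2
  op=0x6ae2>>11=0xd ⇒ shli (RI)
  rd: (w>>8)&0x7=0x2 → R2
  imm: (w>>0)&0xff=0xe2 → $226

shli R2, $226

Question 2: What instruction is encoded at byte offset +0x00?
off 0x00: read 12 98 as little → 0x9812
  opcode bits[15:11]=0x13: jnz/J
  imm@[10:0]=0x12 ⇒ $18

jnz $18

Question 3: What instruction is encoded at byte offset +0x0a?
cpi R2, $73

[0a] 49 12 → 0x1249
  opcode bits[15:11]=0x2: cpi/RI
  rd@[10:8]=0x2 ⇒ R2
  imm@[7:0]=0x49 ⇒ $73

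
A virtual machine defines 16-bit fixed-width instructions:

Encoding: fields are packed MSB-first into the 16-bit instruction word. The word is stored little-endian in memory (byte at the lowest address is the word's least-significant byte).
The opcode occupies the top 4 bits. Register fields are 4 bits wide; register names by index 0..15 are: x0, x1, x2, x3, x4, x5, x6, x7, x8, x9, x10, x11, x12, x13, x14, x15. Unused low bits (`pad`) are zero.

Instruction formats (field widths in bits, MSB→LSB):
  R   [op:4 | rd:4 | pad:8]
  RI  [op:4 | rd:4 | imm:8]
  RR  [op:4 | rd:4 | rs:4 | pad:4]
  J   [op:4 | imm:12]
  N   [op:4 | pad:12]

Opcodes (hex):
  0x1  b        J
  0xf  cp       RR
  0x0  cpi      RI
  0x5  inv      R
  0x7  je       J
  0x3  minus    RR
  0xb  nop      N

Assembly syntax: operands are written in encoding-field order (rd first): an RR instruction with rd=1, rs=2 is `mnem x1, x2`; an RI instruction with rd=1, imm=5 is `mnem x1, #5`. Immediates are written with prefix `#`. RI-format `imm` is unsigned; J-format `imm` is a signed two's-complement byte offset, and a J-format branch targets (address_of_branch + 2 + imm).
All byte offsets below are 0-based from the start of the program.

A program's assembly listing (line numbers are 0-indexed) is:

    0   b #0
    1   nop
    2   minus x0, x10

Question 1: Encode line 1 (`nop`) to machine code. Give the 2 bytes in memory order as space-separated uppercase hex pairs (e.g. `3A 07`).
line 1 (nop): pack op=0xb:4|pad=0:12 = 0xb000; little→ 00 b0

00 B0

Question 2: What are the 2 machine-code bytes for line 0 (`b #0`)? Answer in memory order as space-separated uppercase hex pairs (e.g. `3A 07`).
line 0 (b): pack op=0x1:4|imm=0:12 = 0x1000; little→ 00 10

00 10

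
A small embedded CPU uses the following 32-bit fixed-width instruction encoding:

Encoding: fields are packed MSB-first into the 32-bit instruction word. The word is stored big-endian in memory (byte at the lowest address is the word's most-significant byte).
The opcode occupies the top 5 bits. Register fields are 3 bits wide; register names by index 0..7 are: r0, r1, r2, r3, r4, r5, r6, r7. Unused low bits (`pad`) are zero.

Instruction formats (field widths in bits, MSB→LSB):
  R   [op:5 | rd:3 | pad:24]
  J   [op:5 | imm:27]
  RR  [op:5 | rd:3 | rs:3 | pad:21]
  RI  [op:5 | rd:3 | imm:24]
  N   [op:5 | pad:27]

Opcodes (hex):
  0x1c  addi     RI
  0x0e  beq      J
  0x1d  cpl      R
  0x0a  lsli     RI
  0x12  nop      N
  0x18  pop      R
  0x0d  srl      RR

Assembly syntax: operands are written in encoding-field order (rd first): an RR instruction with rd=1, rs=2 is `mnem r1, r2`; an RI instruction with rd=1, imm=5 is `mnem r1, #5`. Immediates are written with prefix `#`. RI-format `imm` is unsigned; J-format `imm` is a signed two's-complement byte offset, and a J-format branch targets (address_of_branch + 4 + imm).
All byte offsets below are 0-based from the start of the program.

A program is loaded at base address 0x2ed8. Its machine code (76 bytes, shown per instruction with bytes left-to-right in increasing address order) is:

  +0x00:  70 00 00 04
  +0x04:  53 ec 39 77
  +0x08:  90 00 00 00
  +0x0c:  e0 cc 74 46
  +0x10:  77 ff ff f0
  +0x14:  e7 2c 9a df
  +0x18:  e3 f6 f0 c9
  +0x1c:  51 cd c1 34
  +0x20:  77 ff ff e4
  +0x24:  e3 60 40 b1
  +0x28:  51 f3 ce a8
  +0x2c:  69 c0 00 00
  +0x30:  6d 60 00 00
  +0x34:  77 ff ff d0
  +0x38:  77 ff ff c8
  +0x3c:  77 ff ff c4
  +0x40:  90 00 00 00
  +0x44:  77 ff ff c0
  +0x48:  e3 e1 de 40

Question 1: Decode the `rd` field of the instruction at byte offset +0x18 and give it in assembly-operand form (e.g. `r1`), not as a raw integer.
r3

@+18  big-endian(e3 f6 f0 c9) = 0xe3f6f0c9
  top 5b → 0x1c → addi [RI]
  rd: (w>>24)&0x7=0x3 → r3
  imm: (w>>0)&0xffffff=0xf6f0c9 → #16183497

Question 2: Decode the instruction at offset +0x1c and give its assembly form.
off 0x1c: read 51 cd c1 34 as big → 0x51cdc134
  op=0x51cdc134>>27=0xa ⇒ lsli (RI)
  rd@[26:24]=0x1 ⇒ r1
  imm@[23:0]=0xcdc134 ⇒ #13484340

lsli r1, #13484340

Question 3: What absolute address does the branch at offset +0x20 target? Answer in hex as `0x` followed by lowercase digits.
[20] 77 ff ff e4 → 0x77ffffe4
  opcode bits[31:27]=0xe: beq/J
  [26:0] imm=134217700 (s27→-28) = #-28
  target = base 0x2ed8 + off 0x20 + 4 + imm -28 = 0x2ee0

0x2ee0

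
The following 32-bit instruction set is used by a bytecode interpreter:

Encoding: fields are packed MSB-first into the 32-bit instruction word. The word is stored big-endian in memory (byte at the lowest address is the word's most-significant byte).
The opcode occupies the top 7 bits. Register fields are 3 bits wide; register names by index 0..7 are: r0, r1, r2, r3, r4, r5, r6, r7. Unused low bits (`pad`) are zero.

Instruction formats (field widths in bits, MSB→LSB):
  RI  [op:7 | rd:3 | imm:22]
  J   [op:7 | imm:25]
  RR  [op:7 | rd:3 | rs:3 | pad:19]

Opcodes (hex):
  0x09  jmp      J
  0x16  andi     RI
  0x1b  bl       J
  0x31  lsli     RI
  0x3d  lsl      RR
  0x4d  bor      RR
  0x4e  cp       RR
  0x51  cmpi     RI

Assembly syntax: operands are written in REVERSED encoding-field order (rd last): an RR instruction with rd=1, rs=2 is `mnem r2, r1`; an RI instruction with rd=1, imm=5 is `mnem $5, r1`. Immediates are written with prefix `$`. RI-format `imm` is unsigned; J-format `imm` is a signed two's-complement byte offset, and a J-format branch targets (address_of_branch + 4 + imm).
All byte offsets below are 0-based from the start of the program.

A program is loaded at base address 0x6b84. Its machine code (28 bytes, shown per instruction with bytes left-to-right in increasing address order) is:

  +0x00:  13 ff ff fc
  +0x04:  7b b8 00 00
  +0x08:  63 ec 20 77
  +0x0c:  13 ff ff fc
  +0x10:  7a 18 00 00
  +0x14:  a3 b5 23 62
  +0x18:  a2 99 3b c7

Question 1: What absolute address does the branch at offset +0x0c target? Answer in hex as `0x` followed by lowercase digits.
0x6b90

[0c] 13 ff ff fc → 0x13fffffc
  op=0x13fffffc>>25=0x9 ⇒ jmp (J)
  imm@[24:0]=0x1fffffc (s25→-4) ⇒ $-4
  target = base 0x6b84 + off 0x0c + 4 + imm -4 = 0x6b90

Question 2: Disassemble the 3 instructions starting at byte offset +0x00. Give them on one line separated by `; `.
@+00  big-endian(13 ff ff fc) = 0x13fffffc
  opcode bits[31:25]=0x9: jmp/J
  [24:0] imm=33554428 (s25→-4) = $-4
@+04  big-endian(7b b8 00 00) = 0x7bb80000
  opcode bits[31:25]=0x3d: lsl/RR
  [24:22] rd=6 = r6
  [21:19] rs=7 = r7
@+08  big-endian(63 ec 20 77) = 0x63ec2077
  opcode bits[31:25]=0x31: lsli/RI
  [24:22] rd=7 = r7
  [21:0] imm=2891895 = $2891895

jmp $-4; lsl r7, r6; lsli $2891895, r7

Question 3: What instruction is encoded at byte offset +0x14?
cmpi $3482466, r6

@+14  big-endian(a3 b5 23 62) = 0xa3b52362
  opcode bits[31:25]=0x51: cmpi/RI
  rd@[24:22]=0x6 ⇒ r6
  imm@[21:0]=0x352362 ⇒ $3482466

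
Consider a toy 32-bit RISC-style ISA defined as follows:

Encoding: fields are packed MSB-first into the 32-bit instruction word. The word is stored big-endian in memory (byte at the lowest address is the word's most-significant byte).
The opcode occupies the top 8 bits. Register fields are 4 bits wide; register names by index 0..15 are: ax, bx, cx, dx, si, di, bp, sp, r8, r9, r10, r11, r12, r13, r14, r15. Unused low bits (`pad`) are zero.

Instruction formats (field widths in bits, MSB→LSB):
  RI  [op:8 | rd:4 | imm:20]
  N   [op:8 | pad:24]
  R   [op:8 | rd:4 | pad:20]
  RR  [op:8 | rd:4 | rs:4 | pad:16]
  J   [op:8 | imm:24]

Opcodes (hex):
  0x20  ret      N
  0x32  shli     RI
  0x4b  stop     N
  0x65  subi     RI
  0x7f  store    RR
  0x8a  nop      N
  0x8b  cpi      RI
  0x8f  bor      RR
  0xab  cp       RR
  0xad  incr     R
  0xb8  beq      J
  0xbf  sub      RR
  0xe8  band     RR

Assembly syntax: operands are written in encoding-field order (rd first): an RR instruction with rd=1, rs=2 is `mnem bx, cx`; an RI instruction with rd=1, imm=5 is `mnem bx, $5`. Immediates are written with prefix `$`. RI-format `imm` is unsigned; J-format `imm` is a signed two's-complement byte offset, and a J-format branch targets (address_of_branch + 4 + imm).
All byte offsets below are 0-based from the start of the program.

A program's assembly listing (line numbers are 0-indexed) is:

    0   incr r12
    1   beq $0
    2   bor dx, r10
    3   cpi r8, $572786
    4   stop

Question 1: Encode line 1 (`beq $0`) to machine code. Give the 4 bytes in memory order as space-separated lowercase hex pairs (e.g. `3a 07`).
L1: beq op=0xb8:8|imm=0:24 ⇒ 0xb8000000 ⇒ big b8 00 00 00

b8 00 00 00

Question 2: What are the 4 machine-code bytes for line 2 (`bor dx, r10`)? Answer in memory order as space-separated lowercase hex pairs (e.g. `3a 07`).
line 2 (bor): pack op=0x8f:8|rd=3:4|rs=10:4|pad=0:16 = 0x8f3a0000; big→ 8f 3a 00 00

8f 3a 00 00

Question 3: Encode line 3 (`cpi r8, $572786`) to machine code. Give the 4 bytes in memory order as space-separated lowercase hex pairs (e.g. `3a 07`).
3. cpi fields op=0x8b:8|rd=8:4|imm=572786:20 → word 8b88bd72h → 8b 88 bd 72

8b 88 bd 72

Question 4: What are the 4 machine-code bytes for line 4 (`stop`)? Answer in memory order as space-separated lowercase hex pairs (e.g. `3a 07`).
4. stop fields op=0x4b:8|pad=0:24 → word 4b000000h → 4b 00 00 00

4b 00 00 00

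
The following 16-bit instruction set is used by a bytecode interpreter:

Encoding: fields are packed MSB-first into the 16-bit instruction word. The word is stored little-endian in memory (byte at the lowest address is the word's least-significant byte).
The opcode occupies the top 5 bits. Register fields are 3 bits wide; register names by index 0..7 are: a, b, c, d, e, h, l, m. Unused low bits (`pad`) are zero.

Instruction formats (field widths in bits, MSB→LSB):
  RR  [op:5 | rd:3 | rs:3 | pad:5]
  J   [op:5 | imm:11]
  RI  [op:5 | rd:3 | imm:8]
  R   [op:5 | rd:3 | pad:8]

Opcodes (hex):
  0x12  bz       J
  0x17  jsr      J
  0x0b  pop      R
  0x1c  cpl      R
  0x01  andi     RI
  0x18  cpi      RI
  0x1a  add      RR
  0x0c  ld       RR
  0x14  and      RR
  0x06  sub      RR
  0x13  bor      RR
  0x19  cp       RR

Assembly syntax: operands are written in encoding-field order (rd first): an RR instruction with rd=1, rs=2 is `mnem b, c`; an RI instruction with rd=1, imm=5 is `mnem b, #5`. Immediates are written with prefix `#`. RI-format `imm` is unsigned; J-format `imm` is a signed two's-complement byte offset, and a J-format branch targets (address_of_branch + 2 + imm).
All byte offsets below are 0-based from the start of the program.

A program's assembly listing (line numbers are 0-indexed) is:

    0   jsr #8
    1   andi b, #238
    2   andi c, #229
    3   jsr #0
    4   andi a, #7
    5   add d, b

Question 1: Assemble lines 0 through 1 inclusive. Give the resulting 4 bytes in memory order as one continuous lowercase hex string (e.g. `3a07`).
08b8ee09

L0: jsr op=0x17:5|imm=8:11 ⇒ 0xb808 ⇒ little 08 b8
L1: andi op=0x1:5|rd=1:3|imm=238:8 ⇒ 0x09ee ⇒ little ee 09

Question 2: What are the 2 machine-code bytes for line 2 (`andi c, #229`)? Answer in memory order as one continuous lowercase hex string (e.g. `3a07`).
e50a

L2: andi op=0x1:5|rd=2:3|imm=229:8 ⇒ 0x0ae5 ⇒ little e5 0a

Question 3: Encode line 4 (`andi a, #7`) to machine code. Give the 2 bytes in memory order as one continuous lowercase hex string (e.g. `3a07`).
line 4 (andi): pack op=0x1:5|rd=0:3|imm=7:8 = 0x0807; little→ 07 08

0708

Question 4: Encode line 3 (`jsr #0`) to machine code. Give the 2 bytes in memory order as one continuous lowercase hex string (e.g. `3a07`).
L3: jsr op=0x17:5|imm=0:11 ⇒ 0xb800 ⇒ little 00 b8

00b8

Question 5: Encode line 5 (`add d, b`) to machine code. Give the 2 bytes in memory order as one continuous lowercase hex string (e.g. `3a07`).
line 5 (add): pack op=0x1a:5|rd=3:3|rs=1:3|pad=0:5 = 0xd320; little→ 20 d3

20d3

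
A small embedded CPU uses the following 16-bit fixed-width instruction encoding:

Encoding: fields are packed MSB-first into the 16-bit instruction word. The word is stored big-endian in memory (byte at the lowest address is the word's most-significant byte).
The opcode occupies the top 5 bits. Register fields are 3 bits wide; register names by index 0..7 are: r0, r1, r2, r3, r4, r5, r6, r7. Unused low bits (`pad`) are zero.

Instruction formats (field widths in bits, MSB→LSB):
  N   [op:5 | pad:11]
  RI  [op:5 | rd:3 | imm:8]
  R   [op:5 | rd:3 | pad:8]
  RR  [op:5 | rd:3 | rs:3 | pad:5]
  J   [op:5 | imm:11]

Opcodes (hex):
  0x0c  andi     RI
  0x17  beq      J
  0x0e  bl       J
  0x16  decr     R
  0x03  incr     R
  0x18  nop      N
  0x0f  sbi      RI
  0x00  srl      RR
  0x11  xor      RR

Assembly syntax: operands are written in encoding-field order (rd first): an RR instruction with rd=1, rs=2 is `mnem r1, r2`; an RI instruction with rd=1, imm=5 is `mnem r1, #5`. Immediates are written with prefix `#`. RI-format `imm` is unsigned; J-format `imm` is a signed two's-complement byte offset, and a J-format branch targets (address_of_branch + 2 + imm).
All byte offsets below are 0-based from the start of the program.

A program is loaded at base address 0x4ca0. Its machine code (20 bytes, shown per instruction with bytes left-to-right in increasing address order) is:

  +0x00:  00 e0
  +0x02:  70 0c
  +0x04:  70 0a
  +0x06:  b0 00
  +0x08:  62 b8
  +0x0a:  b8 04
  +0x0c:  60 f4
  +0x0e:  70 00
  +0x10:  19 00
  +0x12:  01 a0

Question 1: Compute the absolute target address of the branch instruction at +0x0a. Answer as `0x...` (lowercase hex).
0x4cb0

@+0a  big-endian(b8 04) = 0xb804
  top 5b → 0x17 → beq [J]
  imm: (w>>0)&0x7ff=0x4 → #4
  target = base 0x4ca0 + off 0x0a + 2 + imm 4 = 0x4cb0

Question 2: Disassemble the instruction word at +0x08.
@+08  big-endian(62 b8) = 0x62b8
  opcode bits[15:11]=0xc: andi/RI
  [10:8] rd=2 = r2
  [7:0] imm=184 = #184

andi r2, #184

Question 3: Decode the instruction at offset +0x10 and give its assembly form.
incr r1

off 0x10: read 19 00 as big → 0x1900
  top 5b → 0x3 → incr [R]
  rd: (w>>8)&0x7=0x1 → r1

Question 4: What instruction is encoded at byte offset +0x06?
@+06  big-endian(b0 00) = 0xb000
  top 5b → 0x16 → decr [R]
  [10:8] rd=0 = r0

decr r0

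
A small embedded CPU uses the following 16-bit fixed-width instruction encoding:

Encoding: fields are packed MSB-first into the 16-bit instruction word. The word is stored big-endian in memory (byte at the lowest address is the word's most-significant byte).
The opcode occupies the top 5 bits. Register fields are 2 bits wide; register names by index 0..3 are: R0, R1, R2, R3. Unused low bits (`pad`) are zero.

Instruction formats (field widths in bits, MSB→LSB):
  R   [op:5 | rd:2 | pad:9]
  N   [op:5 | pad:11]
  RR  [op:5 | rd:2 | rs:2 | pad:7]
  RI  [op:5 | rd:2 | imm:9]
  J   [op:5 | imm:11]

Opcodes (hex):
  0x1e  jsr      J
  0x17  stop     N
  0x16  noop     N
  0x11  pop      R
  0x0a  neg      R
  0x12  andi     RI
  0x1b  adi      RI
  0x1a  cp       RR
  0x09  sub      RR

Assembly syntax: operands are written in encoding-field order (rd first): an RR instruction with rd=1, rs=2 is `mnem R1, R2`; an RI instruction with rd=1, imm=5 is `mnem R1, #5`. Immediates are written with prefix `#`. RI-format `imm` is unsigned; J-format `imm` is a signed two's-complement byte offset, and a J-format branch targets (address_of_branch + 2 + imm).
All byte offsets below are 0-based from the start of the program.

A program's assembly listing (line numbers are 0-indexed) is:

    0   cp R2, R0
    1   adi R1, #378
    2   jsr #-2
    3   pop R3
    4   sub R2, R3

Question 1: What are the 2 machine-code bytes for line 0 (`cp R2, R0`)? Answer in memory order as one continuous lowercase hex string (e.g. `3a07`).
line 0 (cp): pack op=0x1a:5|rd=2:2|rs=0:2|pad=0:7 = 0xd400; big→ d4 00

d400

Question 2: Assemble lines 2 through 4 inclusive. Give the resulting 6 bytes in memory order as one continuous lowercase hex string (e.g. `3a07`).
line 2 (jsr): pack op=0x1e:5|imm=-2:11 = 0xf7fe; big→ f7 fe
line 3 (pop): pack op=0x11:5|rd=3:2|pad=0:9 = 0x8e00; big→ 8e 00
line 4 (sub): pack op=0x9:5|rd=2:2|rs=3:2|pad=0:7 = 0x4d80; big→ 4d 80

f7fe8e004d80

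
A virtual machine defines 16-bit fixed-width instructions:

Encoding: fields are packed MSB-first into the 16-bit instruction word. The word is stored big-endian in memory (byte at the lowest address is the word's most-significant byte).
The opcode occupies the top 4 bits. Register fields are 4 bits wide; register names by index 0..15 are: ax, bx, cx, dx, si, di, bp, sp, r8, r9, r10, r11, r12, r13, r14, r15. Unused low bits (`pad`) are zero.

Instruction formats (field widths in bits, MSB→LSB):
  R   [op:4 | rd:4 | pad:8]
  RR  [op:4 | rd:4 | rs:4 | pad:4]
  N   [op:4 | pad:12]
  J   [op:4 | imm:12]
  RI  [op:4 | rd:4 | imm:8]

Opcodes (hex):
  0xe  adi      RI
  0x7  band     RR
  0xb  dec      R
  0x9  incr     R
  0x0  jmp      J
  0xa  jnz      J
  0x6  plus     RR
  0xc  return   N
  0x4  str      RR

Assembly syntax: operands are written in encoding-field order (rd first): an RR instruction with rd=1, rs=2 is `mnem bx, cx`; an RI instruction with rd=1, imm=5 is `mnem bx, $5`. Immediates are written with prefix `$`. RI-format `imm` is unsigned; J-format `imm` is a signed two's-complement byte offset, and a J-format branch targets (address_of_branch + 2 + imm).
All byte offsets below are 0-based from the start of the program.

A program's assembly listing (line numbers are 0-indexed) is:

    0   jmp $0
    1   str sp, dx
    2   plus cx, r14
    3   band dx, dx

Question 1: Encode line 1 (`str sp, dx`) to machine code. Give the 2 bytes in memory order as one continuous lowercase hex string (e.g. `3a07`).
line 1 (str): pack op=0x4:4|rd=7:4|rs=3:4|pad=0:4 = 0x4730; big→ 47 30

4730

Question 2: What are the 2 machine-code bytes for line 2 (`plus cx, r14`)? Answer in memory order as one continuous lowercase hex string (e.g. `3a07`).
line 2 (plus): pack op=0x6:4|rd=2:4|rs=14:4|pad=0:4 = 0x62e0; big→ 62 e0

62e0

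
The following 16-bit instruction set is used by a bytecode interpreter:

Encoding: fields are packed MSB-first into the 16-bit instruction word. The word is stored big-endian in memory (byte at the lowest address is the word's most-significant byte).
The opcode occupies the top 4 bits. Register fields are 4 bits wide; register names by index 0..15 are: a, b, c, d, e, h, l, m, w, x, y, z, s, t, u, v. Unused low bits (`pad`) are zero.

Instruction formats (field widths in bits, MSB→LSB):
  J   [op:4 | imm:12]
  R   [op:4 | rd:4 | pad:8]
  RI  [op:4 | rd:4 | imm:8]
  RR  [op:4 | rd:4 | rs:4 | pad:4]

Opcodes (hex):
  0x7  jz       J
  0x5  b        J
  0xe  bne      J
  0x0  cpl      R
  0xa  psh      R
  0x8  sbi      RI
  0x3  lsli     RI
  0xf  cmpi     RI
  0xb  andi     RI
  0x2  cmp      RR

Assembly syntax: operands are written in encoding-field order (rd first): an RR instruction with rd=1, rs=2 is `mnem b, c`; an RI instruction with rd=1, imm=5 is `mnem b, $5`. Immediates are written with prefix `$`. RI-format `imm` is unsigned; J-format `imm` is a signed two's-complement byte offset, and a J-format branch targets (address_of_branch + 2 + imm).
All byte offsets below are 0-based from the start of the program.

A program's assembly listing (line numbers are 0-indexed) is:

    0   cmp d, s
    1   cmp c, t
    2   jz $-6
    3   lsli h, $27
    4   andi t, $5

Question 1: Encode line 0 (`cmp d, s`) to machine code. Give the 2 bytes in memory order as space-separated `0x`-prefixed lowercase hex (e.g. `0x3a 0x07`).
0. cmp fields op=0x2:4|rd=3:4|rs=12:4|pad=0:4 → word 23c0h → 23 c0

0x23 0xc0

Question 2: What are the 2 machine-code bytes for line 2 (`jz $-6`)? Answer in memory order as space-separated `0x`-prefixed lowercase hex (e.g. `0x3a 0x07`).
0x7f 0xfa

L2: jz op=0x7:4|imm=-6:12 ⇒ 0x7ffa ⇒ big 7f fa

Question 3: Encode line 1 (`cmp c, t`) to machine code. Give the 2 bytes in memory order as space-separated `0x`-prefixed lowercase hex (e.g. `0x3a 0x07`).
line 1 (cmp): pack op=0x2:4|rd=2:4|rs=13:4|pad=0:4 = 0x22d0; big→ 22 d0

0x22 0xd0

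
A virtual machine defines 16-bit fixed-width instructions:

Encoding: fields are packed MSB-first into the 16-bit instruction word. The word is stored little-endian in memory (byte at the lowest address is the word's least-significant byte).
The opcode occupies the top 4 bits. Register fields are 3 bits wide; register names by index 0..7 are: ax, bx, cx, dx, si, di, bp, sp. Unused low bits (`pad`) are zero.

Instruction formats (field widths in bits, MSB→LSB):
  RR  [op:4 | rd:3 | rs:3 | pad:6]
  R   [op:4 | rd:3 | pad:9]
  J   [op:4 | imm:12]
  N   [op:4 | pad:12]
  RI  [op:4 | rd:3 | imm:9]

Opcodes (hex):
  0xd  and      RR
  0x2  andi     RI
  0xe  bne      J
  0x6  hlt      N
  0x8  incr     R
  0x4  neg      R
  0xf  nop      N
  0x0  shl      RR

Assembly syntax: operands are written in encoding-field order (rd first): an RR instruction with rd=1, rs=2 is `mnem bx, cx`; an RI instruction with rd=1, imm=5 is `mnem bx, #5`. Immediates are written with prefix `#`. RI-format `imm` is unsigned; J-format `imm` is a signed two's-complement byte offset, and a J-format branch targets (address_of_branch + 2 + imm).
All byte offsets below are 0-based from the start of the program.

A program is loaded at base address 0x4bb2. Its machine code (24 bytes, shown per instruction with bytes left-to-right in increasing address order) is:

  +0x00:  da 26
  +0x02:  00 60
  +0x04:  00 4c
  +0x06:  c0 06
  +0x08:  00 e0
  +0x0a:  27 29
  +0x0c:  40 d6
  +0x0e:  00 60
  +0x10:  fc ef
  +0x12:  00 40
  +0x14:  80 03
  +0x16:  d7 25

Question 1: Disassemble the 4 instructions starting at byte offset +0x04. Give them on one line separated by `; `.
neg bp; shl dx, dx; bne #0; andi si, #295

[04] 00 4c → 0x4c00
  opcode bits[15:12]=0x4: neg/R
  [11:9] rd=6 = bp
[06] c0 06 → 0x06c0
  opcode bits[15:12]=0x0: shl/RR
  [11:9] rd=3 = dx
  [8:6] rs=3 = dx
[08] 00 e0 → 0xe000
  opcode bits[15:12]=0xe: bne/J
  [11:0] imm=0 = #0
[0a] 27 29 → 0x2927
  opcode bits[15:12]=0x2: andi/RI
  [11:9] rd=4 = si
  [8:0] imm=295 = #295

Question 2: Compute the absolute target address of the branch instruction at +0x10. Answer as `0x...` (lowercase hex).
off 0x10: read fc ef as little → 0xeffc
  op=0xeffc>>12=0xe ⇒ bne (J)
  [11:0] imm=4092 (s12→-4) = #-4
  target = base 0x4bb2 + off 0x10 + 2 + imm -4 = 0x4bc0

0x4bc0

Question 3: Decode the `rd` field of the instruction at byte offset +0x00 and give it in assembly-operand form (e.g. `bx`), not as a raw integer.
@+00  little-endian(da 26) = 0x26da
  top 4b → 0x2 → andi [RI]
  [11:9] rd=3 = dx
  [8:0] imm=218 = #218

dx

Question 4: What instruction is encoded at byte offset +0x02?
off 0x02: read 00 60 as little → 0x6000
  op=0x6000>>12=0x6 ⇒ hlt (N)

hlt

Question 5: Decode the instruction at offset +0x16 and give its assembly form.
[16] d7 25 → 0x25d7
  top 4b → 0x2 → andi [RI]
  rd@[11:9]=0x2 ⇒ cx
  imm@[8:0]=0x1d7 ⇒ #471

andi cx, #471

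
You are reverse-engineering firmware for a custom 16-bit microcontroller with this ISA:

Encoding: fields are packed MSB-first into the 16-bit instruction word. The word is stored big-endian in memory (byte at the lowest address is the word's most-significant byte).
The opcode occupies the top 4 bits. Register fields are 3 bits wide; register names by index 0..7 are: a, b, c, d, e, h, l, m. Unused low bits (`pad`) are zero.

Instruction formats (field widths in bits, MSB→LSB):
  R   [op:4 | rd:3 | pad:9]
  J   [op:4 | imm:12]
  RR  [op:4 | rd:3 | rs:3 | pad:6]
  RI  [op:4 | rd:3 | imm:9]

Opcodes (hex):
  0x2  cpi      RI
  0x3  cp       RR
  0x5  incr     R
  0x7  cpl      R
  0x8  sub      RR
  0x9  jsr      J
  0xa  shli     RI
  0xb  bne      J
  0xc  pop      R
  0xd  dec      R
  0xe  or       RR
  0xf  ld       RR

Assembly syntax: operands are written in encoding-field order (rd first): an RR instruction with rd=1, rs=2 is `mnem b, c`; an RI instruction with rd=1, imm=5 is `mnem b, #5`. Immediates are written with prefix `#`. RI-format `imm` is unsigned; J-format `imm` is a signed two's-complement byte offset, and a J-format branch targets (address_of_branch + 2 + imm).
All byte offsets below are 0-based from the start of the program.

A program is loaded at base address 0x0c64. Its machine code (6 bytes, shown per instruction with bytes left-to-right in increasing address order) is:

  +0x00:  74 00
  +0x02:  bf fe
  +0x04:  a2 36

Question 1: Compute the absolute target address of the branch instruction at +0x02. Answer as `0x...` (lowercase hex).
0x0c66

off 0x02: read bf fe as big → 0xbffe
  top 4b → 0xb → bne [J]
  imm: (w>>0)&0xfff=0xffe (s12→-2) → #-2
  target = base 0x0c64 + off 0x02 + 2 + imm -2 = 0x0c66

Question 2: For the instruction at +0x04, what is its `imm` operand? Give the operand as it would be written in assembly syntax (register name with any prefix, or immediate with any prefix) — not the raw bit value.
@+04  big-endian(a2 36) = 0xa236
  op=0xa236>>12=0xa ⇒ shli (RI)
  rd: (w>>9)&0x7=0x1 → b
  imm: (w>>0)&0x1ff=0x36 → #54

#54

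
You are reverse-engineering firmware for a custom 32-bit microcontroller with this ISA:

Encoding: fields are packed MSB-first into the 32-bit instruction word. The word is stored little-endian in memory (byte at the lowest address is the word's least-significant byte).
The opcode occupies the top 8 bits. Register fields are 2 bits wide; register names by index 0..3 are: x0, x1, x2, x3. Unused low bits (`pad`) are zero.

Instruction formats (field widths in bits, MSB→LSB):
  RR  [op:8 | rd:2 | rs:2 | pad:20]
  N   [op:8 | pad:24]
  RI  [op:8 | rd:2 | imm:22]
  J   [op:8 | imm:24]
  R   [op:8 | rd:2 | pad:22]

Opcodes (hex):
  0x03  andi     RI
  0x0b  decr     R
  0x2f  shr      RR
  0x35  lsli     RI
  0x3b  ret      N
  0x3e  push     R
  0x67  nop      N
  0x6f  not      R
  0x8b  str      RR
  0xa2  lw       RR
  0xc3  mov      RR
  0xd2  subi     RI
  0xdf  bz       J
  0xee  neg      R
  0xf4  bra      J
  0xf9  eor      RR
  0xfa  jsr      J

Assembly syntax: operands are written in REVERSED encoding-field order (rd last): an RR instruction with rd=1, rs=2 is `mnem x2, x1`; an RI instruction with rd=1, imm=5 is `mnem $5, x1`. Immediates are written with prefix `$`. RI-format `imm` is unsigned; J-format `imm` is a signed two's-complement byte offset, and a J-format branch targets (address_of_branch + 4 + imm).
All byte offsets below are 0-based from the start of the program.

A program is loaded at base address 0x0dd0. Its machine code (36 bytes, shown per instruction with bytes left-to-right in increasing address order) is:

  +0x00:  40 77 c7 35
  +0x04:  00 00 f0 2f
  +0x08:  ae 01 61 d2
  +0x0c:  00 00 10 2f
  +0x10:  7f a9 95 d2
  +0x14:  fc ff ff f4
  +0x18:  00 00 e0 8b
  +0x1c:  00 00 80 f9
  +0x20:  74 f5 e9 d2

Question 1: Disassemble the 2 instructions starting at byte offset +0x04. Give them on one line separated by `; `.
@+04  little-endian(00 00 f0 2f) = 0x2ff00000
  opcode bits[31:24]=0x2f: shr/RR
  rd@[23:22]=0x3 ⇒ x3
  rs@[21:20]=0x3 ⇒ x3
@+08  little-endian(ae 01 61 d2) = 0xd26101ae
  opcode bits[31:24]=0xd2: subi/RI
  rd@[23:22]=0x1 ⇒ x1
  imm@[21:0]=0x2101ae ⇒ $2163118

shr x3, x3; subi $2163118, x1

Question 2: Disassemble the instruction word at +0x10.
@+10  little-endian(7f a9 95 d2) = 0xd295a97f
  top 8b → 0xd2 → subi [RI]
  rd: (w>>22)&0x3=0x2 → x2
  imm: (w>>0)&0x3fffff=0x15a97f → $1419647

subi $1419647, x2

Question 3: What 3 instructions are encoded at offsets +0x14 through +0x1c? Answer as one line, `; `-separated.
bra $-4; str x2, x3; eor x0, x2

@+14  little-endian(fc ff ff f4) = 0xf4fffffc
  opcode bits[31:24]=0xf4: bra/J
  [23:0] imm=16777212 (s24→-4) = $-4
@+18  little-endian(00 00 e0 8b) = 0x8be00000
  opcode bits[31:24]=0x8b: str/RR
  [23:22] rd=3 = x3
  [21:20] rs=2 = x2
@+1c  little-endian(00 00 80 f9) = 0xf9800000
  opcode bits[31:24]=0xf9: eor/RR
  [23:22] rd=2 = x2
  [21:20] rs=0 = x0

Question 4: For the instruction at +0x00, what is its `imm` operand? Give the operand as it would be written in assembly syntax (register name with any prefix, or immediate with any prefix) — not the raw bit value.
$489280

off 0x00: read 40 77 c7 35 as little → 0x35c77740
  op=0x35c77740>>24=0x35 ⇒ lsli (RI)
  [23:22] rd=3 = x3
  [21:0] imm=489280 = $489280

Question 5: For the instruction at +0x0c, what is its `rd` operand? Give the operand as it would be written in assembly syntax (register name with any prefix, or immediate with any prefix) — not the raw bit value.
+0x0c: 00 00 10 2f ⇒ word 0x2f100000 (little)
  top 8b → 0x2f → shr [RR]
  rd@[23:22]=0x0 ⇒ x0
  rs@[21:20]=0x1 ⇒ x1

x0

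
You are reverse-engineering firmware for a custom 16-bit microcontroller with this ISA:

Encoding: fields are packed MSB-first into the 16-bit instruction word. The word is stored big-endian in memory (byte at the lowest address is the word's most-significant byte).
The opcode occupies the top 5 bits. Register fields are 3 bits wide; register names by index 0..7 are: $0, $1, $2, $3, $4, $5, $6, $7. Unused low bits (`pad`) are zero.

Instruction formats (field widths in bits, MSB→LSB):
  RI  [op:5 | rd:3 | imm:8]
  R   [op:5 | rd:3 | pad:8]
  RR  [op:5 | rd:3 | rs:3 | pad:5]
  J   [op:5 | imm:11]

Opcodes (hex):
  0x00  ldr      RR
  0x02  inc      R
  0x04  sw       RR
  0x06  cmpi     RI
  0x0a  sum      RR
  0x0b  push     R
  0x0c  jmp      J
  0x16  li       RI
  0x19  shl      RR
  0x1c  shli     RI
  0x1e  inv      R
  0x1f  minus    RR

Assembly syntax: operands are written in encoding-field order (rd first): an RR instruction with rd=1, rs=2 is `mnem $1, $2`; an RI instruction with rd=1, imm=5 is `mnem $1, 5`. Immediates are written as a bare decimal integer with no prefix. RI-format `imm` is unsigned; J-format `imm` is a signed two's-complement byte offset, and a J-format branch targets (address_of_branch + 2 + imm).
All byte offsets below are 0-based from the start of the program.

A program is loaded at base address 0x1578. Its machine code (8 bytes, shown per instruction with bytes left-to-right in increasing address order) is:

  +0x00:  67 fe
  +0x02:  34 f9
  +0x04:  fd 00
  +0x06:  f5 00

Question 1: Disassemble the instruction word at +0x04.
[04] fd 00 → 0xfd00
  top 5b → 0x1f → minus [RR]
  [10:8] rd=5 = $5
  [7:5] rs=0 = $0

minus $5, $0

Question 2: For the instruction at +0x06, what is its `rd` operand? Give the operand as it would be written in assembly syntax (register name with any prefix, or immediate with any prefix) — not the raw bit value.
[06] f5 00 → 0xf500
  top 5b → 0x1e → inv [R]
  rd@[10:8]=0x5 ⇒ $5

$5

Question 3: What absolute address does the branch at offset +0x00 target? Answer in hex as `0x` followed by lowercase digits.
@+00  big-endian(67 fe) = 0x67fe
  opcode bits[15:11]=0xc: jmp/J
  [10:0] imm=2046 (s11→-2) = -2
  target = base 0x1578 + off 0x00 + 2 + imm -2 = 0x1578

0x1578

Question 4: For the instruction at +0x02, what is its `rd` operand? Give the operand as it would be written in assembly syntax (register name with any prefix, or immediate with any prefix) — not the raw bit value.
$4

[02] 34 f9 → 0x34f9
  top 5b → 0x6 → cmpi [RI]
  rd@[10:8]=0x4 ⇒ $4
  imm@[7:0]=0xf9 ⇒ 249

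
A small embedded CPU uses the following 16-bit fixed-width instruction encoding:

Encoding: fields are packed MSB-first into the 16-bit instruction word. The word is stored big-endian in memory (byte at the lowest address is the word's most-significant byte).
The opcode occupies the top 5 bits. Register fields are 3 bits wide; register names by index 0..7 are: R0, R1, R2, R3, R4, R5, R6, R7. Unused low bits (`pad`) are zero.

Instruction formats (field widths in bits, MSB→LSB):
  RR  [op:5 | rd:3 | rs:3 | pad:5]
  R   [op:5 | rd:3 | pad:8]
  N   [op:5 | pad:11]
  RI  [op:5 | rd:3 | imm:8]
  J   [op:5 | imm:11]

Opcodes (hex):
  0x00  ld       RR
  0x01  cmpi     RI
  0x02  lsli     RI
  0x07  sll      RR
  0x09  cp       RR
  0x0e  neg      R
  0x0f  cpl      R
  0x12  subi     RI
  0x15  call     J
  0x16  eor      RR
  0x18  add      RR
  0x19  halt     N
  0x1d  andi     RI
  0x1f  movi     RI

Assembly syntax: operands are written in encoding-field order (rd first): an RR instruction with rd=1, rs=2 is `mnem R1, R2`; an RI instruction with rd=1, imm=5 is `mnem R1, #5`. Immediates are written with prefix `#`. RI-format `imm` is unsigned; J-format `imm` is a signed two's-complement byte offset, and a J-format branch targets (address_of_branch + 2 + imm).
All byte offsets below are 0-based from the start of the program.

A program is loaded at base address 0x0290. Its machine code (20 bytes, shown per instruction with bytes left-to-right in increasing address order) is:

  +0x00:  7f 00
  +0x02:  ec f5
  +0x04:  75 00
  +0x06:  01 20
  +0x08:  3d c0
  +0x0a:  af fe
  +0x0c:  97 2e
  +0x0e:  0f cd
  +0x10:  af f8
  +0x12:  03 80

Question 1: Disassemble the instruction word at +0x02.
off 0x02: read ec f5 as big → 0xecf5
  opcode bits[15:11]=0x1d: andi/RI
  [10:8] rd=4 = R4
  [7:0] imm=245 = #245

andi R4, #245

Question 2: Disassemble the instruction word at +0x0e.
[0e] 0f cd → 0x0fcd
  top 5b → 0x1 → cmpi [RI]
  [10:8] rd=7 = R7
  [7:0] imm=205 = #205

cmpi R7, #205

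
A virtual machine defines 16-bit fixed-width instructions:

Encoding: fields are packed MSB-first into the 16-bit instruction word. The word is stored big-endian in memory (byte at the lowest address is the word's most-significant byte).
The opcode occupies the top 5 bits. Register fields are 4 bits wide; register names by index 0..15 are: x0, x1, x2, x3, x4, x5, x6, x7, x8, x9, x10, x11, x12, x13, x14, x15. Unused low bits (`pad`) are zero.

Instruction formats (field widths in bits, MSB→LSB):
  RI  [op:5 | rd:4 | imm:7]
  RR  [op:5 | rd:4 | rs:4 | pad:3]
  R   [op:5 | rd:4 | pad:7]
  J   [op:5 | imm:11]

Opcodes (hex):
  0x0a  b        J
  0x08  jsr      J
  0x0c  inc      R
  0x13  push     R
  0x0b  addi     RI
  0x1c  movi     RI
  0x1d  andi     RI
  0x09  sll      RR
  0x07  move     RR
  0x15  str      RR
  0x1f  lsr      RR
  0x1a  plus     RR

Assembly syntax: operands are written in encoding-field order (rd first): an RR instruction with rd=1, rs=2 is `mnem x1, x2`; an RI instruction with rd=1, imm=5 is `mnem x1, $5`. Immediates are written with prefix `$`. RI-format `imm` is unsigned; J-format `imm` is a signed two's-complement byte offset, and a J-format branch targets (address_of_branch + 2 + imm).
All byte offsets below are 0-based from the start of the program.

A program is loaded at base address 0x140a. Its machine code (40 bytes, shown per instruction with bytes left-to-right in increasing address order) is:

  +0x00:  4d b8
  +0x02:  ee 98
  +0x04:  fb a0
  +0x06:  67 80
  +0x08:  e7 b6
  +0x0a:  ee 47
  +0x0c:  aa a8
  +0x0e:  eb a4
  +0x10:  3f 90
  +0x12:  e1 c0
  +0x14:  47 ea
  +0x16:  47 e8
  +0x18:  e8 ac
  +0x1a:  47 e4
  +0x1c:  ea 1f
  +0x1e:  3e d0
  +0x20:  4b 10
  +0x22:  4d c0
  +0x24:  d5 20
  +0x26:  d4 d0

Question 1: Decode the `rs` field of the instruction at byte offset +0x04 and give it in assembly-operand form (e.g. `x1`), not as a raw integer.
+0x04: fb a0 ⇒ word 0xfba0 (big)
  op=0xfba0>>11=0x1f ⇒ lsr (RR)
  rd: (w>>7)&0xf=0x7 → x7
  rs: (w>>3)&0xf=0x4 → x4

x4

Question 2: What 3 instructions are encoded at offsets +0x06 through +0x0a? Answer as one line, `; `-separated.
[06] 67 80 → 0x6780
  op=0x6780>>11=0xc ⇒ inc (R)
  rd@[10:7]=0xf ⇒ x15
[08] e7 b6 → 0xe7b6
  op=0xe7b6>>11=0x1c ⇒ movi (RI)
  rd@[10:7]=0xf ⇒ x15
  imm@[6:0]=0x36 ⇒ $54
[0a] ee 47 → 0xee47
  op=0xee47>>11=0x1d ⇒ andi (RI)
  rd@[10:7]=0xc ⇒ x12
  imm@[6:0]=0x47 ⇒ $71

inc x15; movi x15, $54; andi x12, $71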